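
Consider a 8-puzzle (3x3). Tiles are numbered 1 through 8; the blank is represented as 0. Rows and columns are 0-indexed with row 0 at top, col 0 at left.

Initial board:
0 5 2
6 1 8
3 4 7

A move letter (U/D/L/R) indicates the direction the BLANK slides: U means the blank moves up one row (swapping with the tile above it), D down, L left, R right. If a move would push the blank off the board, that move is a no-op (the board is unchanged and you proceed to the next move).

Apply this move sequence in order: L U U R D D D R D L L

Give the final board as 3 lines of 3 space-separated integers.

Answer: 5 1 2
6 4 8
0 3 7

Derivation:
After move 1 (L):
0 5 2
6 1 8
3 4 7

After move 2 (U):
0 5 2
6 1 8
3 4 7

After move 3 (U):
0 5 2
6 1 8
3 4 7

After move 4 (R):
5 0 2
6 1 8
3 4 7

After move 5 (D):
5 1 2
6 0 8
3 4 7

After move 6 (D):
5 1 2
6 4 8
3 0 7

After move 7 (D):
5 1 2
6 4 8
3 0 7

After move 8 (R):
5 1 2
6 4 8
3 7 0

After move 9 (D):
5 1 2
6 4 8
3 7 0

After move 10 (L):
5 1 2
6 4 8
3 0 7

After move 11 (L):
5 1 2
6 4 8
0 3 7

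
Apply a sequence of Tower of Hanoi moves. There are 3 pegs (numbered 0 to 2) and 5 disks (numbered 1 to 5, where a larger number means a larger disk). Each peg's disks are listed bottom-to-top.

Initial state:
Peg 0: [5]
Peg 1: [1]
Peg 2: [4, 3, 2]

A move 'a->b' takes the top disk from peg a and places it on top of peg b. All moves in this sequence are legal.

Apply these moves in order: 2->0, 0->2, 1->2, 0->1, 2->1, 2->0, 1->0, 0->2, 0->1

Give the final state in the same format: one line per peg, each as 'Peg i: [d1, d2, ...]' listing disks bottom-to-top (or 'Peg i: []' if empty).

Answer: Peg 0: []
Peg 1: [5, 2]
Peg 2: [4, 3, 1]

Derivation:
After move 1 (2->0):
Peg 0: [5, 2]
Peg 1: [1]
Peg 2: [4, 3]

After move 2 (0->2):
Peg 0: [5]
Peg 1: [1]
Peg 2: [4, 3, 2]

After move 3 (1->2):
Peg 0: [5]
Peg 1: []
Peg 2: [4, 3, 2, 1]

After move 4 (0->1):
Peg 0: []
Peg 1: [5]
Peg 2: [4, 3, 2, 1]

After move 5 (2->1):
Peg 0: []
Peg 1: [5, 1]
Peg 2: [4, 3, 2]

After move 6 (2->0):
Peg 0: [2]
Peg 1: [5, 1]
Peg 2: [4, 3]

After move 7 (1->0):
Peg 0: [2, 1]
Peg 1: [5]
Peg 2: [4, 3]

After move 8 (0->2):
Peg 0: [2]
Peg 1: [5]
Peg 2: [4, 3, 1]

After move 9 (0->1):
Peg 0: []
Peg 1: [5, 2]
Peg 2: [4, 3, 1]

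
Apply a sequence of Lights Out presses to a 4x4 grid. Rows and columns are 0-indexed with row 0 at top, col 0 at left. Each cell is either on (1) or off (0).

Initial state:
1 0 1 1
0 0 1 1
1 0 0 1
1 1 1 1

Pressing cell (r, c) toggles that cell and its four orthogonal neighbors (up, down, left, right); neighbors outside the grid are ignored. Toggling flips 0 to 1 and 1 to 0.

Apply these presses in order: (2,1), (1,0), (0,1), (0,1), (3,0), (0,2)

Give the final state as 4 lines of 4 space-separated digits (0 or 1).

Answer: 0 1 0 0
1 0 0 1
0 1 1 1
0 1 1 1

Derivation:
After press 1 at (2,1):
1 0 1 1
0 1 1 1
0 1 1 1
1 0 1 1

After press 2 at (1,0):
0 0 1 1
1 0 1 1
1 1 1 1
1 0 1 1

After press 3 at (0,1):
1 1 0 1
1 1 1 1
1 1 1 1
1 0 1 1

After press 4 at (0,1):
0 0 1 1
1 0 1 1
1 1 1 1
1 0 1 1

After press 5 at (3,0):
0 0 1 1
1 0 1 1
0 1 1 1
0 1 1 1

After press 6 at (0,2):
0 1 0 0
1 0 0 1
0 1 1 1
0 1 1 1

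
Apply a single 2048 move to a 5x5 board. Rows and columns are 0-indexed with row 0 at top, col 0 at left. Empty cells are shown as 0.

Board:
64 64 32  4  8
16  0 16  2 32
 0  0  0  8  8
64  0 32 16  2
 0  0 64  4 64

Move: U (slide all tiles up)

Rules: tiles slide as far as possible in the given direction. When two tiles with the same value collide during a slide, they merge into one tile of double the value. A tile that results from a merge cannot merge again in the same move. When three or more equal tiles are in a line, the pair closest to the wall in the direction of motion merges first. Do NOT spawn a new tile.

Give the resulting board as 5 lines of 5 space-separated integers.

Slide up:
col 0: [64, 16, 0, 64, 0] -> [64, 16, 64, 0, 0]
col 1: [64, 0, 0, 0, 0] -> [64, 0, 0, 0, 0]
col 2: [32, 16, 0, 32, 64] -> [32, 16, 32, 64, 0]
col 3: [4, 2, 8, 16, 4] -> [4, 2, 8, 16, 4]
col 4: [8, 32, 8, 2, 64] -> [8, 32, 8, 2, 64]

Answer: 64 64 32  4  8
16  0 16  2 32
64  0 32  8  8
 0  0 64 16  2
 0  0  0  4 64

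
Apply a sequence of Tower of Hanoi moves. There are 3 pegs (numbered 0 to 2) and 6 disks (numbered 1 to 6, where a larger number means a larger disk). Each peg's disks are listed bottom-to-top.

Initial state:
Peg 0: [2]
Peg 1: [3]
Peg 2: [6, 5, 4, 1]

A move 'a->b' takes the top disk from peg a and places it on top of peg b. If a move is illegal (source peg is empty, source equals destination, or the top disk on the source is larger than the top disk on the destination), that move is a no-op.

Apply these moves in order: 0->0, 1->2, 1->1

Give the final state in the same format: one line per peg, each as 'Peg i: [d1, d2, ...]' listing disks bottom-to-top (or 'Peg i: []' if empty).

After move 1 (0->0):
Peg 0: [2]
Peg 1: [3]
Peg 2: [6, 5, 4, 1]

After move 2 (1->2):
Peg 0: [2]
Peg 1: [3]
Peg 2: [6, 5, 4, 1]

After move 3 (1->1):
Peg 0: [2]
Peg 1: [3]
Peg 2: [6, 5, 4, 1]

Answer: Peg 0: [2]
Peg 1: [3]
Peg 2: [6, 5, 4, 1]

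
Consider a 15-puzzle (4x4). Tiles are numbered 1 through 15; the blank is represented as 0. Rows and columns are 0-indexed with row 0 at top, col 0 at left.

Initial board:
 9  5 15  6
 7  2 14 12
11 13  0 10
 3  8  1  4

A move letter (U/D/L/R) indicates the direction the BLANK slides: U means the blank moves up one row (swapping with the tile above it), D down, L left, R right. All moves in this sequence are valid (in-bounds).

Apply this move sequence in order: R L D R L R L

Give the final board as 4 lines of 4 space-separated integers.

After move 1 (R):
 9  5 15  6
 7  2 14 12
11 13 10  0
 3  8  1  4

After move 2 (L):
 9  5 15  6
 7  2 14 12
11 13  0 10
 3  8  1  4

After move 3 (D):
 9  5 15  6
 7  2 14 12
11 13  1 10
 3  8  0  4

After move 4 (R):
 9  5 15  6
 7  2 14 12
11 13  1 10
 3  8  4  0

After move 5 (L):
 9  5 15  6
 7  2 14 12
11 13  1 10
 3  8  0  4

After move 6 (R):
 9  5 15  6
 7  2 14 12
11 13  1 10
 3  8  4  0

After move 7 (L):
 9  5 15  6
 7  2 14 12
11 13  1 10
 3  8  0  4

Answer:  9  5 15  6
 7  2 14 12
11 13  1 10
 3  8  0  4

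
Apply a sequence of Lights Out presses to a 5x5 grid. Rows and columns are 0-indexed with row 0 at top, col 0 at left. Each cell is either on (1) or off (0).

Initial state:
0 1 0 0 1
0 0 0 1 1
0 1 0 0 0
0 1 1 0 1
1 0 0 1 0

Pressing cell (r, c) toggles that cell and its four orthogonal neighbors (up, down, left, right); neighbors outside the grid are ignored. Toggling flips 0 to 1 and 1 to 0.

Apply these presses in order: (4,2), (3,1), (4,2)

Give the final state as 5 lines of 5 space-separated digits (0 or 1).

After press 1 at (4,2):
0 1 0 0 1
0 0 0 1 1
0 1 0 0 0
0 1 0 0 1
1 1 1 0 0

After press 2 at (3,1):
0 1 0 0 1
0 0 0 1 1
0 0 0 0 0
1 0 1 0 1
1 0 1 0 0

After press 3 at (4,2):
0 1 0 0 1
0 0 0 1 1
0 0 0 0 0
1 0 0 0 1
1 1 0 1 0

Answer: 0 1 0 0 1
0 0 0 1 1
0 0 0 0 0
1 0 0 0 1
1 1 0 1 0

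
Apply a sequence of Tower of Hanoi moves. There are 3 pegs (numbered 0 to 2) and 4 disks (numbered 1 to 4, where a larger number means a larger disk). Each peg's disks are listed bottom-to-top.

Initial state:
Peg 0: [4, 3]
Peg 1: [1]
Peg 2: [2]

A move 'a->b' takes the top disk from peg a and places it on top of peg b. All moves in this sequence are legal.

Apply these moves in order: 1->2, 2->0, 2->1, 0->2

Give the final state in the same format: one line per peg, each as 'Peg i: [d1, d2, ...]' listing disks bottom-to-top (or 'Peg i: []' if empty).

After move 1 (1->2):
Peg 0: [4, 3]
Peg 1: []
Peg 2: [2, 1]

After move 2 (2->0):
Peg 0: [4, 3, 1]
Peg 1: []
Peg 2: [2]

After move 3 (2->1):
Peg 0: [4, 3, 1]
Peg 1: [2]
Peg 2: []

After move 4 (0->2):
Peg 0: [4, 3]
Peg 1: [2]
Peg 2: [1]

Answer: Peg 0: [4, 3]
Peg 1: [2]
Peg 2: [1]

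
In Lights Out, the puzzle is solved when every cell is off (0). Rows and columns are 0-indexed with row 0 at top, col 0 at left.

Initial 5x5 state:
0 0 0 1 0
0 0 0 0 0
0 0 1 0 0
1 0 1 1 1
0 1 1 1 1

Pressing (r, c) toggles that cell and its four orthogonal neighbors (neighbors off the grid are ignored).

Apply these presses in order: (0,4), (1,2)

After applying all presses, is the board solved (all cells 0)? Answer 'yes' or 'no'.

Answer: no

Derivation:
After press 1 at (0,4):
0 0 0 0 1
0 0 0 0 1
0 0 1 0 0
1 0 1 1 1
0 1 1 1 1

After press 2 at (1,2):
0 0 1 0 1
0 1 1 1 1
0 0 0 0 0
1 0 1 1 1
0 1 1 1 1

Lights still on: 14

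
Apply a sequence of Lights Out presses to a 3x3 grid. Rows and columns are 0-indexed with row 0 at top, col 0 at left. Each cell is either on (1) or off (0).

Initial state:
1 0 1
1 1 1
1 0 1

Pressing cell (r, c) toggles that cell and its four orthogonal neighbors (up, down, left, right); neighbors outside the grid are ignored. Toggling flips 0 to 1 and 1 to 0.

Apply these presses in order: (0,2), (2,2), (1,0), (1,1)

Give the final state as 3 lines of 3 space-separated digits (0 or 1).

After press 1 at (0,2):
1 1 0
1 1 0
1 0 1

After press 2 at (2,2):
1 1 0
1 1 1
1 1 0

After press 3 at (1,0):
0 1 0
0 0 1
0 1 0

After press 4 at (1,1):
0 0 0
1 1 0
0 0 0

Answer: 0 0 0
1 1 0
0 0 0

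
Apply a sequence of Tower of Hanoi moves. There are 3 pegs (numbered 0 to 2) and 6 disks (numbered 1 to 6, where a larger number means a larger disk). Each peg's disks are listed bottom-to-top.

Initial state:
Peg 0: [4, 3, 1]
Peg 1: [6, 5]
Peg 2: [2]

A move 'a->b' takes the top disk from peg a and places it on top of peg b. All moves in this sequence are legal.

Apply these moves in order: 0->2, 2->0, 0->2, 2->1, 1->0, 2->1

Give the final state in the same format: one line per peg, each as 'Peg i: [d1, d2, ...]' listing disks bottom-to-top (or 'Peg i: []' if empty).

After move 1 (0->2):
Peg 0: [4, 3]
Peg 1: [6, 5]
Peg 2: [2, 1]

After move 2 (2->0):
Peg 0: [4, 3, 1]
Peg 1: [6, 5]
Peg 2: [2]

After move 3 (0->2):
Peg 0: [4, 3]
Peg 1: [6, 5]
Peg 2: [2, 1]

After move 4 (2->1):
Peg 0: [4, 3]
Peg 1: [6, 5, 1]
Peg 2: [2]

After move 5 (1->0):
Peg 0: [4, 3, 1]
Peg 1: [6, 5]
Peg 2: [2]

After move 6 (2->1):
Peg 0: [4, 3, 1]
Peg 1: [6, 5, 2]
Peg 2: []

Answer: Peg 0: [4, 3, 1]
Peg 1: [6, 5, 2]
Peg 2: []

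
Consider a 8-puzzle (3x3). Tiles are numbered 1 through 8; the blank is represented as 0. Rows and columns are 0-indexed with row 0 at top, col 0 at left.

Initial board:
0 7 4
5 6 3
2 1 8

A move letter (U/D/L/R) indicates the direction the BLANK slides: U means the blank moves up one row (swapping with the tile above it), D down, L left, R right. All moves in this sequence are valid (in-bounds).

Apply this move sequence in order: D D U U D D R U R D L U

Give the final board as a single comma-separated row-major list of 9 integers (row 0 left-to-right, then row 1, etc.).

Answer: 5, 7, 4, 2, 0, 8, 1, 3, 6

Derivation:
After move 1 (D):
5 7 4
0 6 3
2 1 8

After move 2 (D):
5 7 4
2 6 3
0 1 8

After move 3 (U):
5 7 4
0 6 3
2 1 8

After move 4 (U):
0 7 4
5 6 3
2 1 8

After move 5 (D):
5 7 4
0 6 3
2 1 8

After move 6 (D):
5 7 4
2 6 3
0 1 8

After move 7 (R):
5 7 4
2 6 3
1 0 8

After move 8 (U):
5 7 4
2 0 3
1 6 8

After move 9 (R):
5 7 4
2 3 0
1 6 8

After move 10 (D):
5 7 4
2 3 8
1 6 0

After move 11 (L):
5 7 4
2 3 8
1 0 6

After move 12 (U):
5 7 4
2 0 8
1 3 6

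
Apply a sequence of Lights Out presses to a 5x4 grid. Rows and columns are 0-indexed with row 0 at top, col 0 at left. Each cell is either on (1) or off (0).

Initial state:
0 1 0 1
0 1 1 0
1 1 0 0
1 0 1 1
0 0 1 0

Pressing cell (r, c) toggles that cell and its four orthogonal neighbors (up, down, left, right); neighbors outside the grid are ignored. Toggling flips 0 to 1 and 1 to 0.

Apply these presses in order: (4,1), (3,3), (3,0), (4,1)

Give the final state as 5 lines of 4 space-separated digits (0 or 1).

After press 1 at (4,1):
0 1 0 1
0 1 1 0
1 1 0 0
1 1 1 1
1 1 0 0

After press 2 at (3,3):
0 1 0 1
0 1 1 0
1 1 0 1
1 1 0 0
1 1 0 1

After press 3 at (3,0):
0 1 0 1
0 1 1 0
0 1 0 1
0 0 0 0
0 1 0 1

After press 4 at (4,1):
0 1 0 1
0 1 1 0
0 1 0 1
0 1 0 0
1 0 1 1

Answer: 0 1 0 1
0 1 1 0
0 1 0 1
0 1 0 0
1 0 1 1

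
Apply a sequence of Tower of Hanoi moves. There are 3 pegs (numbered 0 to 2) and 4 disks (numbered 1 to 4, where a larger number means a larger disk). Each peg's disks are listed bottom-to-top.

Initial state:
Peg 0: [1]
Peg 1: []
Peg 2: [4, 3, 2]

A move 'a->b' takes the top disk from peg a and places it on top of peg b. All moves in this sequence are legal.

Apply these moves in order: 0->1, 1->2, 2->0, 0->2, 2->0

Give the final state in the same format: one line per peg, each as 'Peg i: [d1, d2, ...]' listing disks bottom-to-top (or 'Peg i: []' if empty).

Answer: Peg 0: [1]
Peg 1: []
Peg 2: [4, 3, 2]

Derivation:
After move 1 (0->1):
Peg 0: []
Peg 1: [1]
Peg 2: [4, 3, 2]

After move 2 (1->2):
Peg 0: []
Peg 1: []
Peg 2: [4, 3, 2, 1]

After move 3 (2->0):
Peg 0: [1]
Peg 1: []
Peg 2: [4, 3, 2]

After move 4 (0->2):
Peg 0: []
Peg 1: []
Peg 2: [4, 3, 2, 1]

After move 5 (2->0):
Peg 0: [1]
Peg 1: []
Peg 2: [4, 3, 2]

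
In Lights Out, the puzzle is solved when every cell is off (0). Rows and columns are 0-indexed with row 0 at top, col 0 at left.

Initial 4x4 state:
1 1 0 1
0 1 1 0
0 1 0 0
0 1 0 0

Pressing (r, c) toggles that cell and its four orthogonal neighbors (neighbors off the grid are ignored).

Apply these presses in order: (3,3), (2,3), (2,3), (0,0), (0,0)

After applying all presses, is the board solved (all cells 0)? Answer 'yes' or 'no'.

After press 1 at (3,3):
1 1 0 1
0 1 1 0
0 1 0 1
0 1 1 1

After press 2 at (2,3):
1 1 0 1
0 1 1 1
0 1 1 0
0 1 1 0

After press 3 at (2,3):
1 1 0 1
0 1 1 0
0 1 0 1
0 1 1 1

After press 4 at (0,0):
0 0 0 1
1 1 1 0
0 1 0 1
0 1 1 1

After press 5 at (0,0):
1 1 0 1
0 1 1 0
0 1 0 1
0 1 1 1

Lights still on: 10

Answer: no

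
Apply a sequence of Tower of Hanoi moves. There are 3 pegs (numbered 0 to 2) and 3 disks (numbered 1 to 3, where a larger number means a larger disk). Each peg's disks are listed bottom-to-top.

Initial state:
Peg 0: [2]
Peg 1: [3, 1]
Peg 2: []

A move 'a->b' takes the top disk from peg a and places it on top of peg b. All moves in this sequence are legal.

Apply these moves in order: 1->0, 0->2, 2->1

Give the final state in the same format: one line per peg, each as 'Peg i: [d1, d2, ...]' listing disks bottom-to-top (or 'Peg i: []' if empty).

Answer: Peg 0: [2]
Peg 1: [3, 1]
Peg 2: []

Derivation:
After move 1 (1->0):
Peg 0: [2, 1]
Peg 1: [3]
Peg 2: []

After move 2 (0->2):
Peg 0: [2]
Peg 1: [3]
Peg 2: [1]

After move 3 (2->1):
Peg 0: [2]
Peg 1: [3, 1]
Peg 2: []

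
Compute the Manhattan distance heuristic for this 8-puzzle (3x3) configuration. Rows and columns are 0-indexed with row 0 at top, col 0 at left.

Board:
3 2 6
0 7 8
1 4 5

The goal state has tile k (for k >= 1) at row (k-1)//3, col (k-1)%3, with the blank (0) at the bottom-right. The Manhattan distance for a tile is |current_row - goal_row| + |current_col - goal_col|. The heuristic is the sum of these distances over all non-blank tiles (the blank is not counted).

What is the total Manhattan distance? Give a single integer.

Answer: 13

Derivation:
Tile 3: (0,0)->(0,2) = 2
Tile 2: (0,1)->(0,1) = 0
Tile 6: (0,2)->(1,2) = 1
Tile 7: (1,1)->(2,0) = 2
Tile 8: (1,2)->(2,1) = 2
Tile 1: (2,0)->(0,0) = 2
Tile 4: (2,1)->(1,0) = 2
Tile 5: (2,2)->(1,1) = 2
Sum: 2 + 0 + 1 + 2 + 2 + 2 + 2 + 2 = 13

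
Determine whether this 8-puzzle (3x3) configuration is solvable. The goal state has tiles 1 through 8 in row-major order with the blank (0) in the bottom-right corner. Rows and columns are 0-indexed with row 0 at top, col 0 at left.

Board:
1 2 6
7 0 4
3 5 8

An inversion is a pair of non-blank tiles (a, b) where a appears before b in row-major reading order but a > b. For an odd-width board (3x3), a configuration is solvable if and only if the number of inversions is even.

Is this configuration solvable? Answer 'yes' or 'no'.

Inversions (pairs i<j in row-major order where tile[i] > tile[j] > 0): 7
7 is odd, so the puzzle is not solvable.

Answer: no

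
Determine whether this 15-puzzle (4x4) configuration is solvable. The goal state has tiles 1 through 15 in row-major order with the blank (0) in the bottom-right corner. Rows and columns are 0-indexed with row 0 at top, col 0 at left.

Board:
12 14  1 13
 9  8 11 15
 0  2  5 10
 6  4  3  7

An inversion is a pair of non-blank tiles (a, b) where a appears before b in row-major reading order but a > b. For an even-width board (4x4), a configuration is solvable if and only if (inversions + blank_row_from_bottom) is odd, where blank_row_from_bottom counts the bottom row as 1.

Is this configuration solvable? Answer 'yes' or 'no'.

Inversions: 69
Blank is in row 2 (0-indexed from top), which is row 2 counting from the bottom (bottom = 1).
69 + 2 = 71, which is odd, so the puzzle is solvable.

Answer: yes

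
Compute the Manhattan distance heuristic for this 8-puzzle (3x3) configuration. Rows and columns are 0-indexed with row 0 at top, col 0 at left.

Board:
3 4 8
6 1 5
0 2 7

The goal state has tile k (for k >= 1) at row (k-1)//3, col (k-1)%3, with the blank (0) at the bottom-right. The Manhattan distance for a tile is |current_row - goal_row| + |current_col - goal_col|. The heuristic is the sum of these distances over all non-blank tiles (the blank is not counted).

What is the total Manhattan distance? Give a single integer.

Tile 3: (0,0)->(0,2) = 2
Tile 4: (0,1)->(1,0) = 2
Tile 8: (0,2)->(2,1) = 3
Tile 6: (1,0)->(1,2) = 2
Tile 1: (1,1)->(0,0) = 2
Tile 5: (1,2)->(1,1) = 1
Tile 2: (2,1)->(0,1) = 2
Tile 7: (2,2)->(2,0) = 2
Sum: 2 + 2 + 3 + 2 + 2 + 1 + 2 + 2 = 16

Answer: 16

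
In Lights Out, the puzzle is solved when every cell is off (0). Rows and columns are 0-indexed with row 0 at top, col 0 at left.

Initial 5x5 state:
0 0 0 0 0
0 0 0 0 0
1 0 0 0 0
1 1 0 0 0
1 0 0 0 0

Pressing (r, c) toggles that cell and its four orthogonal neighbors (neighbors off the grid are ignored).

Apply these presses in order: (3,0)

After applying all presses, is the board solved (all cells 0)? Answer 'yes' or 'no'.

After press 1 at (3,0):
0 0 0 0 0
0 0 0 0 0
0 0 0 0 0
0 0 0 0 0
0 0 0 0 0

Lights still on: 0

Answer: yes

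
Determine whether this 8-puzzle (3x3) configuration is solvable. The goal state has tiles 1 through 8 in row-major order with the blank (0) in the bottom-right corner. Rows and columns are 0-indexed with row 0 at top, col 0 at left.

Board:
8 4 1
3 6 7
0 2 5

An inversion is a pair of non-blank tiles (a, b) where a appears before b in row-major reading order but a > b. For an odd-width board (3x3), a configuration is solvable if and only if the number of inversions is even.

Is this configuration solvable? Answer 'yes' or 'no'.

Inversions (pairs i<j in row-major order where tile[i] > tile[j] > 0): 15
15 is odd, so the puzzle is not solvable.

Answer: no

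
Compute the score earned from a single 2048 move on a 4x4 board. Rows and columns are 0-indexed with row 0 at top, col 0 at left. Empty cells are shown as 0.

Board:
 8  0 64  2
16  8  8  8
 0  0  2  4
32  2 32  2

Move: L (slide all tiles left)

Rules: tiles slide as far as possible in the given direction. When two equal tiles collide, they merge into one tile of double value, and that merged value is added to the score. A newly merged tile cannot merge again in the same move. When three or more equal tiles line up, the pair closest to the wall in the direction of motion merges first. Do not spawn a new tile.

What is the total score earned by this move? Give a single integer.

Slide left:
row 0: [8, 0, 64, 2] -> [8, 64, 2, 0]  score +0 (running 0)
row 1: [16, 8, 8, 8] -> [16, 16, 8, 0]  score +16 (running 16)
row 2: [0, 0, 2, 4] -> [2, 4, 0, 0]  score +0 (running 16)
row 3: [32, 2, 32, 2] -> [32, 2, 32, 2]  score +0 (running 16)
Board after move:
 8 64  2  0
16 16  8  0
 2  4  0  0
32  2 32  2

Answer: 16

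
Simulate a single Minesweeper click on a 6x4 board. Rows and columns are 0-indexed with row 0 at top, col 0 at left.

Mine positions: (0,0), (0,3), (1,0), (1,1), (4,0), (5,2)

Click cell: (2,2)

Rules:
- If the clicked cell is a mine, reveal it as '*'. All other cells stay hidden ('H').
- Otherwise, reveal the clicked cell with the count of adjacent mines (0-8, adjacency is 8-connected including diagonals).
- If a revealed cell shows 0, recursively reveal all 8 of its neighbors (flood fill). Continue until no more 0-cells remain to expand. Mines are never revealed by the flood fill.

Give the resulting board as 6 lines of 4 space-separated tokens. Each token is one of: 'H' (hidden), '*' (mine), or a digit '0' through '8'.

H H H H
H H H H
H H 1 H
H H H H
H H H H
H H H H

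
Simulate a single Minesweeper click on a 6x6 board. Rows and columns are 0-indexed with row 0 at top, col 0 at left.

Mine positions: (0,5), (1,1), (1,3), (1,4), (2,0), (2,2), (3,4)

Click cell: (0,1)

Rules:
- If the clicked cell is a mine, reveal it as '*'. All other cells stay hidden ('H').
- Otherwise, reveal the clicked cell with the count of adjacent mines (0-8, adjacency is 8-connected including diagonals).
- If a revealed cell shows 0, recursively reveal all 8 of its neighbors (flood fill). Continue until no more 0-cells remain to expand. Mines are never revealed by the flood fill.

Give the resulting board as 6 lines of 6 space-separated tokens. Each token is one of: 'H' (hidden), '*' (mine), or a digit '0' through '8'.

H 1 H H H H
H H H H H H
H H H H H H
H H H H H H
H H H H H H
H H H H H H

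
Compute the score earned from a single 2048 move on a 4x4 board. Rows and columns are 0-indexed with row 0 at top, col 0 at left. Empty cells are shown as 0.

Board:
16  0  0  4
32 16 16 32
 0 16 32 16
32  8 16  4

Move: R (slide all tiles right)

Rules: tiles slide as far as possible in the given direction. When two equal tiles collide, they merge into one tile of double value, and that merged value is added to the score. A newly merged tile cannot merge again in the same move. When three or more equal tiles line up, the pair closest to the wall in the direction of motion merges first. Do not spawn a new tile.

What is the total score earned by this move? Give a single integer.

Answer: 32

Derivation:
Slide right:
row 0: [16, 0, 0, 4] -> [0, 0, 16, 4]  score +0 (running 0)
row 1: [32, 16, 16, 32] -> [0, 32, 32, 32]  score +32 (running 32)
row 2: [0, 16, 32, 16] -> [0, 16, 32, 16]  score +0 (running 32)
row 3: [32, 8, 16, 4] -> [32, 8, 16, 4]  score +0 (running 32)
Board after move:
 0  0 16  4
 0 32 32 32
 0 16 32 16
32  8 16  4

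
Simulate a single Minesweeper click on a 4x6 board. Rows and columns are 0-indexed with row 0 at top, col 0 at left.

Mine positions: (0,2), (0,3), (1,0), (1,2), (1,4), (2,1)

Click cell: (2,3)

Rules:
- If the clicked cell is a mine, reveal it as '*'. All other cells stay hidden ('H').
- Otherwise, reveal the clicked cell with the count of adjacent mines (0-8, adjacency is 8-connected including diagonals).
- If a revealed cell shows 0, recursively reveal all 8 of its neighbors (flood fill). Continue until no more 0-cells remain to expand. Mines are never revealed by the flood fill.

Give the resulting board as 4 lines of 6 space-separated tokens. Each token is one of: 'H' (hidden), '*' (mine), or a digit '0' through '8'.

H H H H H H
H H H H H H
H H H 2 H H
H H H H H H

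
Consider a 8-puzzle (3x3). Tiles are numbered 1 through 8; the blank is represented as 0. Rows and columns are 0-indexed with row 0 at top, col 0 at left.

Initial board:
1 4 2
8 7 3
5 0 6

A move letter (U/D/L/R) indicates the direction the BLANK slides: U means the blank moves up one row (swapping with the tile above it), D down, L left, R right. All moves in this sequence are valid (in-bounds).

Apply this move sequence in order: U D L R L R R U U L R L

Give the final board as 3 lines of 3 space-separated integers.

After move 1 (U):
1 4 2
8 0 3
5 7 6

After move 2 (D):
1 4 2
8 7 3
5 0 6

After move 3 (L):
1 4 2
8 7 3
0 5 6

After move 4 (R):
1 4 2
8 7 3
5 0 6

After move 5 (L):
1 4 2
8 7 3
0 5 6

After move 6 (R):
1 4 2
8 7 3
5 0 6

After move 7 (R):
1 4 2
8 7 3
5 6 0

After move 8 (U):
1 4 2
8 7 0
5 6 3

After move 9 (U):
1 4 0
8 7 2
5 6 3

After move 10 (L):
1 0 4
8 7 2
5 6 3

After move 11 (R):
1 4 0
8 7 2
5 6 3

After move 12 (L):
1 0 4
8 7 2
5 6 3

Answer: 1 0 4
8 7 2
5 6 3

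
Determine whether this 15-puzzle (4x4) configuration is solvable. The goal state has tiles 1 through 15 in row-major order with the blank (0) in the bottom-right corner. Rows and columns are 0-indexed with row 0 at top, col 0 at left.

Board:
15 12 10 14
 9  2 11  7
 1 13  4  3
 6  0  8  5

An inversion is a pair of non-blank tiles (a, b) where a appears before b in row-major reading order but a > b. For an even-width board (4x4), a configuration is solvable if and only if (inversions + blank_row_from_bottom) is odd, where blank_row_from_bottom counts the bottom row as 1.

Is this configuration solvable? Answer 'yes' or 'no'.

Answer: yes

Derivation:
Inversions: 74
Blank is in row 3 (0-indexed from top), which is row 1 counting from the bottom (bottom = 1).
74 + 1 = 75, which is odd, so the puzzle is solvable.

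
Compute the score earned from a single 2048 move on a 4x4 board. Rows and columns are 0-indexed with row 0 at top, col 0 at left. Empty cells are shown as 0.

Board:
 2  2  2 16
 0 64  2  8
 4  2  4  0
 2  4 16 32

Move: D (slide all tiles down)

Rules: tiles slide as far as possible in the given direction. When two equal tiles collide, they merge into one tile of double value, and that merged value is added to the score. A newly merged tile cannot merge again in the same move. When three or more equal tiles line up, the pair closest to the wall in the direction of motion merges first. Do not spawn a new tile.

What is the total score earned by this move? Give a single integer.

Answer: 4

Derivation:
Slide down:
col 0: [2, 0, 4, 2] -> [0, 2, 4, 2]  score +0 (running 0)
col 1: [2, 64, 2, 4] -> [2, 64, 2, 4]  score +0 (running 0)
col 2: [2, 2, 4, 16] -> [0, 4, 4, 16]  score +4 (running 4)
col 3: [16, 8, 0, 32] -> [0, 16, 8, 32]  score +0 (running 4)
Board after move:
 0  2  0  0
 2 64  4 16
 4  2  4  8
 2  4 16 32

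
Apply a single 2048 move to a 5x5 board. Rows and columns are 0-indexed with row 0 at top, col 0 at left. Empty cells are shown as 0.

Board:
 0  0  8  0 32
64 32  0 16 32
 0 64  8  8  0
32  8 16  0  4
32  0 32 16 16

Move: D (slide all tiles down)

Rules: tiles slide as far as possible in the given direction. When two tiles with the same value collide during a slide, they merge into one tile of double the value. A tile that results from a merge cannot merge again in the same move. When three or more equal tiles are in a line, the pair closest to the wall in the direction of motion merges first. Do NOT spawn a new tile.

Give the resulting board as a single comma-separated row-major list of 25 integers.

Slide down:
col 0: [0, 64, 0, 32, 32] -> [0, 0, 0, 64, 64]
col 1: [0, 32, 64, 8, 0] -> [0, 0, 32, 64, 8]
col 2: [8, 0, 8, 16, 32] -> [0, 0, 16, 16, 32]
col 3: [0, 16, 8, 0, 16] -> [0, 0, 16, 8, 16]
col 4: [32, 32, 0, 4, 16] -> [0, 0, 64, 4, 16]

Answer: 0, 0, 0, 0, 0, 0, 0, 0, 0, 0, 0, 32, 16, 16, 64, 64, 64, 16, 8, 4, 64, 8, 32, 16, 16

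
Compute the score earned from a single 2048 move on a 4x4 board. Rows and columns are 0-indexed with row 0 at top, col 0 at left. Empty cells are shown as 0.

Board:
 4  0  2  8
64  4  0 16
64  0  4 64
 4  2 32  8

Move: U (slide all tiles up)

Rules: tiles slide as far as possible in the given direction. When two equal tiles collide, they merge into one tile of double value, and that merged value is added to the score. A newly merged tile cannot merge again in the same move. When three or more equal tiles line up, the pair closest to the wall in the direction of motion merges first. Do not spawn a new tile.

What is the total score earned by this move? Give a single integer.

Slide up:
col 0: [4, 64, 64, 4] -> [4, 128, 4, 0]  score +128 (running 128)
col 1: [0, 4, 0, 2] -> [4, 2, 0, 0]  score +0 (running 128)
col 2: [2, 0, 4, 32] -> [2, 4, 32, 0]  score +0 (running 128)
col 3: [8, 16, 64, 8] -> [8, 16, 64, 8]  score +0 (running 128)
Board after move:
  4   4   2   8
128   2   4  16
  4   0  32  64
  0   0   0   8

Answer: 128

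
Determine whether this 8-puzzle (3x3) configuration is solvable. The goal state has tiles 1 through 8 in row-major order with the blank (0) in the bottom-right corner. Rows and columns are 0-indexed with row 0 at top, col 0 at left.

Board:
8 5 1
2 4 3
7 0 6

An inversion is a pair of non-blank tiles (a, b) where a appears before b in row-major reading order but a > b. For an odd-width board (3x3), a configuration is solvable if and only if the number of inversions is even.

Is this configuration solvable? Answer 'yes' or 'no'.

Answer: no

Derivation:
Inversions (pairs i<j in row-major order where tile[i] > tile[j] > 0): 13
13 is odd, so the puzzle is not solvable.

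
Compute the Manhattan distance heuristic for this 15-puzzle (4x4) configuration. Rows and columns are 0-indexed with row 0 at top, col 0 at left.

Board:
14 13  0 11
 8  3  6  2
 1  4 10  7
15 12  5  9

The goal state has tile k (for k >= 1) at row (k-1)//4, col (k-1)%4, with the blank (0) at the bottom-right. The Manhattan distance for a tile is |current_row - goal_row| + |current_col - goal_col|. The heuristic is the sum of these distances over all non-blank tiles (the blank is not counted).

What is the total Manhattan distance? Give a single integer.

Tile 14: at (0,0), goal (3,1), distance |0-3|+|0-1| = 4
Tile 13: at (0,1), goal (3,0), distance |0-3|+|1-0| = 4
Tile 11: at (0,3), goal (2,2), distance |0-2|+|3-2| = 3
Tile 8: at (1,0), goal (1,3), distance |1-1|+|0-3| = 3
Tile 3: at (1,1), goal (0,2), distance |1-0|+|1-2| = 2
Tile 6: at (1,2), goal (1,1), distance |1-1|+|2-1| = 1
Tile 2: at (1,3), goal (0,1), distance |1-0|+|3-1| = 3
Tile 1: at (2,0), goal (0,0), distance |2-0|+|0-0| = 2
Tile 4: at (2,1), goal (0,3), distance |2-0|+|1-3| = 4
Tile 10: at (2,2), goal (2,1), distance |2-2|+|2-1| = 1
Tile 7: at (2,3), goal (1,2), distance |2-1|+|3-2| = 2
Tile 15: at (3,0), goal (3,2), distance |3-3|+|0-2| = 2
Tile 12: at (3,1), goal (2,3), distance |3-2|+|1-3| = 3
Tile 5: at (3,2), goal (1,0), distance |3-1|+|2-0| = 4
Tile 9: at (3,3), goal (2,0), distance |3-2|+|3-0| = 4
Sum: 4 + 4 + 3 + 3 + 2 + 1 + 3 + 2 + 4 + 1 + 2 + 2 + 3 + 4 + 4 = 42

Answer: 42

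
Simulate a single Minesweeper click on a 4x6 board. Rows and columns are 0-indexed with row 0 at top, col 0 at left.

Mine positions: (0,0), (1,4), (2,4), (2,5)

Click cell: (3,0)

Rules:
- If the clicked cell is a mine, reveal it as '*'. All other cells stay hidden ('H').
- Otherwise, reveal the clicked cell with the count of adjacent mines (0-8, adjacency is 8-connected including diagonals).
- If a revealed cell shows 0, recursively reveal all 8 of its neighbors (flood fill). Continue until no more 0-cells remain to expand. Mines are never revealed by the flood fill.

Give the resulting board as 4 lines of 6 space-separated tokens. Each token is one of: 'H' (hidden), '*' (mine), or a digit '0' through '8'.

H 1 0 1 H H
1 1 0 2 H H
0 0 0 2 H H
0 0 0 1 H H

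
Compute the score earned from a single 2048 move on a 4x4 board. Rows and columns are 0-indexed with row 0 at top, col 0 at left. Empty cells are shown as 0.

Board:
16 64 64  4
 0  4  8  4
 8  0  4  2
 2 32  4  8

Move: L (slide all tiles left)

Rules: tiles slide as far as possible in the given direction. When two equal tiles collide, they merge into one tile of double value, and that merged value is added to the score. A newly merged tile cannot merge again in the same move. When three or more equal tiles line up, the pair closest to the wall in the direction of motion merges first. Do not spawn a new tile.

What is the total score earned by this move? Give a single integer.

Slide left:
row 0: [16, 64, 64, 4] -> [16, 128, 4, 0]  score +128 (running 128)
row 1: [0, 4, 8, 4] -> [4, 8, 4, 0]  score +0 (running 128)
row 2: [8, 0, 4, 2] -> [8, 4, 2, 0]  score +0 (running 128)
row 3: [2, 32, 4, 8] -> [2, 32, 4, 8]  score +0 (running 128)
Board after move:
 16 128   4   0
  4   8   4   0
  8   4   2   0
  2  32   4   8

Answer: 128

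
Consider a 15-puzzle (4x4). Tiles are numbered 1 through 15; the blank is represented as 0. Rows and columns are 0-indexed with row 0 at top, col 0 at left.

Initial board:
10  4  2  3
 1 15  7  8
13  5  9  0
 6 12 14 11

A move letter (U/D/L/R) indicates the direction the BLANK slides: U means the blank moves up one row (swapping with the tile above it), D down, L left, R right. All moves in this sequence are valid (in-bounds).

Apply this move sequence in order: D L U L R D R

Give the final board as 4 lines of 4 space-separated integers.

After move 1 (D):
10  4  2  3
 1 15  7  8
13  5  9 11
 6 12 14  0

After move 2 (L):
10  4  2  3
 1 15  7  8
13  5  9 11
 6 12  0 14

After move 3 (U):
10  4  2  3
 1 15  7  8
13  5  0 11
 6 12  9 14

After move 4 (L):
10  4  2  3
 1 15  7  8
13  0  5 11
 6 12  9 14

After move 5 (R):
10  4  2  3
 1 15  7  8
13  5  0 11
 6 12  9 14

After move 6 (D):
10  4  2  3
 1 15  7  8
13  5  9 11
 6 12  0 14

After move 7 (R):
10  4  2  3
 1 15  7  8
13  5  9 11
 6 12 14  0

Answer: 10  4  2  3
 1 15  7  8
13  5  9 11
 6 12 14  0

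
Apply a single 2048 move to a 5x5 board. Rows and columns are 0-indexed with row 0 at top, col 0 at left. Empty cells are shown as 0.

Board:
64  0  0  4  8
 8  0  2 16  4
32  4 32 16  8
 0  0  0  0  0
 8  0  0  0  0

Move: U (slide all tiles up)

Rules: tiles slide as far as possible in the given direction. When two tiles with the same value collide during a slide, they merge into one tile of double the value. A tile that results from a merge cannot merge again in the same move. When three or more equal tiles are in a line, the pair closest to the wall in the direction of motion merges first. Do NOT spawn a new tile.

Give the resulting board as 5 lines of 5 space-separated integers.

Slide up:
col 0: [64, 8, 32, 0, 8] -> [64, 8, 32, 8, 0]
col 1: [0, 0, 4, 0, 0] -> [4, 0, 0, 0, 0]
col 2: [0, 2, 32, 0, 0] -> [2, 32, 0, 0, 0]
col 3: [4, 16, 16, 0, 0] -> [4, 32, 0, 0, 0]
col 4: [8, 4, 8, 0, 0] -> [8, 4, 8, 0, 0]

Answer: 64  4  2  4  8
 8  0 32 32  4
32  0  0  0  8
 8  0  0  0  0
 0  0  0  0  0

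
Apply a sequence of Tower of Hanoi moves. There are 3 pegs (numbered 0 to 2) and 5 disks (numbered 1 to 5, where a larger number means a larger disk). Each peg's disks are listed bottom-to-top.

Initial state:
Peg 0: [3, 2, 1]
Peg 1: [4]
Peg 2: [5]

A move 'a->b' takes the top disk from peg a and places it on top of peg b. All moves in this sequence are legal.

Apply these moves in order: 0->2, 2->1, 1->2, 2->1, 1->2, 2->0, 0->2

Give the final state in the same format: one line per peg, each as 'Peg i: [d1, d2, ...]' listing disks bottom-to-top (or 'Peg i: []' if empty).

After move 1 (0->2):
Peg 0: [3, 2]
Peg 1: [4]
Peg 2: [5, 1]

After move 2 (2->1):
Peg 0: [3, 2]
Peg 1: [4, 1]
Peg 2: [5]

After move 3 (1->2):
Peg 0: [3, 2]
Peg 1: [4]
Peg 2: [5, 1]

After move 4 (2->1):
Peg 0: [3, 2]
Peg 1: [4, 1]
Peg 2: [5]

After move 5 (1->2):
Peg 0: [3, 2]
Peg 1: [4]
Peg 2: [5, 1]

After move 6 (2->0):
Peg 0: [3, 2, 1]
Peg 1: [4]
Peg 2: [5]

After move 7 (0->2):
Peg 0: [3, 2]
Peg 1: [4]
Peg 2: [5, 1]

Answer: Peg 0: [3, 2]
Peg 1: [4]
Peg 2: [5, 1]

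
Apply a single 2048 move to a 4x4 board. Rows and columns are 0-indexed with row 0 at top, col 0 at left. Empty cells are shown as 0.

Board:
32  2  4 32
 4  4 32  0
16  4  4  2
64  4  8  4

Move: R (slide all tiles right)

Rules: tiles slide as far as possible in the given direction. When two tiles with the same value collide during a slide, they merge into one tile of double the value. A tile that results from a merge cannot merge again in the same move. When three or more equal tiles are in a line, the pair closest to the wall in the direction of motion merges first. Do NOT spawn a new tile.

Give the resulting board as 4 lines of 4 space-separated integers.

Slide right:
row 0: [32, 2, 4, 32] -> [32, 2, 4, 32]
row 1: [4, 4, 32, 0] -> [0, 0, 8, 32]
row 2: [16, 4, 4, 2] -> [0, 16, 8, 2]
row 3: [64, 4, 8, 4] -> [64, 4, 8, 4]

Answer: 32  2  4 32
 0  0  8 32
 0 16  8  2
64  4  8  4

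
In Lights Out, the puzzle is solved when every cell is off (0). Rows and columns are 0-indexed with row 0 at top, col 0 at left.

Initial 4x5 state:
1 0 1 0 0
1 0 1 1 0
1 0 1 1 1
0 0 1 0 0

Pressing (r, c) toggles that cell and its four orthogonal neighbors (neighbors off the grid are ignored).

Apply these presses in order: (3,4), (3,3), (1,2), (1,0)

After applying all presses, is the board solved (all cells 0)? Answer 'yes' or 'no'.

After press 1 at (3,4):
1 0 1 0 0
1 0 1 1 0
1 0 1 1 0
0 0 1 1 1

After press 2 at (3,3):
1 0 1 0 0
1 0 1 1 0
1 0 1 0 0
0 0 0 0 0

After press 3 at (1,2):
1 0 0 0 0
1 1 0 0 0
1 0 0 0 0
0 0 0 0 0

After press 4 at (1,0):
0 0 0 0 0
0 0 0 0 0
0 0 0 0 0
0 0 0 0 0

Lights still on: 0

Answer: yes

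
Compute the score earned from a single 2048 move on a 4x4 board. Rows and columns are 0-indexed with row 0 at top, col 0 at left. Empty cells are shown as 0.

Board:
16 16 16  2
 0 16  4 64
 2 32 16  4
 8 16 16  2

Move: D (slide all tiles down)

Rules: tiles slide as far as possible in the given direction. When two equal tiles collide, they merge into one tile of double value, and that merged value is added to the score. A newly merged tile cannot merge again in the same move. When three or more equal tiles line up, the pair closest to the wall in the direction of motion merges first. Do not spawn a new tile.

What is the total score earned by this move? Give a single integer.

Slide down:
col 0: [16, 0, 2, 8] -> [0, 16, 2, 8]  score +0 (running 0)
col 1: [16, 16, 32, 16] -> [0, 32, 32, 16]  score +32 (running 32)
col 2: [16, 4, 16, 16] -> [0, 16, 4, 32]  score +32 (running 64)
col 3: [2, 64, 4, 2] -> [2, 64, 4, 2]  score +0 (running 64)
Board after move:
 0  0  0  2
16 32 16 64
 2 32  4  4
 8 16 32  2

Answer: 64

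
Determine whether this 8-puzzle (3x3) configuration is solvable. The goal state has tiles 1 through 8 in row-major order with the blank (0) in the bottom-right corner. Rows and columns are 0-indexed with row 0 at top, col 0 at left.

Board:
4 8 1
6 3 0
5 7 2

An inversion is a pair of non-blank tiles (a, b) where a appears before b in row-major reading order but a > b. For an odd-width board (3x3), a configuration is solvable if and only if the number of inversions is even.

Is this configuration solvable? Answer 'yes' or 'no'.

Answer: no

Derivation:
Inversions (pairs i<j in row-major order where tile[i] > tile[j] > 0): 15
15 is odd, so the puzzle is not solvable.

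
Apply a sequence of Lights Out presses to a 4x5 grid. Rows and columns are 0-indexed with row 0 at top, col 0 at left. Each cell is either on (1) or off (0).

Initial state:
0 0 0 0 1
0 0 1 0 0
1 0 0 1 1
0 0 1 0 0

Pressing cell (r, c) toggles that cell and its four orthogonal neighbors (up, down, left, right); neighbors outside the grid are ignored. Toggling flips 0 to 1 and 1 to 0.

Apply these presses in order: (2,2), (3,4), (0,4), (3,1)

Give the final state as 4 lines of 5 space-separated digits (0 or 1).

After press 1 at (2,2):
0 0 0 0 1
0 0 0 0 0
1 1 1 0 1
0 0 0 0 0

After press 2 at (3,4):
0 0 0 0 1
0 0 0 0 0
1 1 1 0 0
0 0 0 1 1

After press 3 at (0,4):
0 0 0 1 0
0 0 0 0 1
1 1 1 0 0
0 0 0 1 1

After press 4 at (3,1):
0 0 0 1 0
0 0 0 0 1
1 0 1 0 0
1 1 1 1 1

Answer: 0 0 0 1 0
0 0 0 0 1
1 0 1 0 0
1 1 1 1 1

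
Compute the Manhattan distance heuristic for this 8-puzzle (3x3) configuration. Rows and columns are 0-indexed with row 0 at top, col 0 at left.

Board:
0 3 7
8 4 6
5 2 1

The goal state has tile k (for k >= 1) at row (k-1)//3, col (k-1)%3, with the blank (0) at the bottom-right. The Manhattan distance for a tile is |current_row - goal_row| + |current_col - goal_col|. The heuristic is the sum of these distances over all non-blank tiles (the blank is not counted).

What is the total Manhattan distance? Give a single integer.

Tile 3: at (0,1), goal (0,2), distance |0-0|+|1-2| = 1
Tile 7: at (0,2), goal (2,0), distance |0-2|+|2-0| = 4
Tile 8: at (1,0), goal (2,1), distance |1-2|+|0-1| = 2
Tile 4: at (1,1), goal (1,0), distance |1-1|+|1-0| = 1
Tile 6: at (1,2), goal (1,2), distance |1-1|+|2-2| = 0
Tile 5: at (2,0), goal (1,1), distance |2-1|+|0-1| = 2
Tile 2: at (2,1), goal (0,1), distance |2-0|+|1-1| = 2
Tile 1: at (2,2), goal (0,0), distance |2-0|+|2-0| = 4
Sum: 1 + 4 + 2 + 1 + 0 + 2 + 2 + 4 = 16

Answer: 16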